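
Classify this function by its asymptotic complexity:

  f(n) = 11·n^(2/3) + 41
O(n^(2/3))

The dominant term in 11·n^(2/3) + 41 is 11·n^(2/3), which is Θ(n^(2/3)).
Lower-order terms (41) are asymptotically negligible.
Constants are absorbed, so the tightest bound is O(n^(2/3)).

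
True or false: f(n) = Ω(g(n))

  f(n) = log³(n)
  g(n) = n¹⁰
False

f(n) = log³(n) is O(log³ n), and g(n) = n¹⁰ is O(n¹⁰).
Since O(log³ n) grows slower than O(n¹⁰), f(n) = Ω(g(n)) is false.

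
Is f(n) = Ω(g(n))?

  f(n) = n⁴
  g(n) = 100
True

f(n) = n⁴ is O(n⁴), and g(n) = 100 is O(1).
Since O(n⁴) grows at least as fast as O(1), f(n) = Ω(g(n)) is true.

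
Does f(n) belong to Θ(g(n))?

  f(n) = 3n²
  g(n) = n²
True

f(n) = 3n² and g(n) = n² are both O(n²).
Since they have the same asymptotic growth rate, f(n) = Θ(g(n)) is true.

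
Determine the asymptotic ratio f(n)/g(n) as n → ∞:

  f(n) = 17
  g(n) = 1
17

Since 17 and 1 have the same growth rate (O(1)),
the ratio converges to a constant: 17.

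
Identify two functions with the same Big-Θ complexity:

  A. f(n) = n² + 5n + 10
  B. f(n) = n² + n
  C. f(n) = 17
A and B

Examining each function:
  A. n² + 5n + 10 is O(n²)
  B. n² + n is O(n²)
  C. 17 is O(1)

Functions A and B both have the same complexity class.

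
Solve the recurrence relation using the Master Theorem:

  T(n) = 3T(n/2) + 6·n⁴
Θ(n⁴)

Master Theorem: a = 3, b = 2, f(n) = 6·n⁴.
Compute the critical exponent d = log₂(3) = 1.585.
Compare f(n) = Θ(n⁴) against n^d:
  k = 4 > d = 1.585, so f(n) = Ω(n^(d+ε)) — Case 3.
  Regularity: a·(n/b)^4/n^4 = a/b^4 = 3/16 < 1 ✓.
  The top-level work dominates: T(n) = Θ(f(n)) = Θ(n⁴).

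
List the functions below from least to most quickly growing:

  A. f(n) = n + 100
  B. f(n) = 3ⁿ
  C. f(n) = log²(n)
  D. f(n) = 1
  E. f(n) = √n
D < C < E < A < B

Comparing growth rates:
D = 1 is O(1)
C = log²(n) is O(log² n)
E = √n is O(√n)
A = n + 100 is O(n)
B = 3ⁿ is O(3ⁿ)

Therefore, the order from slowest to fastest is: D < C < E < A < B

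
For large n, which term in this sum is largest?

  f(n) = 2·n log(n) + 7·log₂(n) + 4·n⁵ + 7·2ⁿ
7·2ⁿ

Looking at each term:
  - 2·n log(n) is O(n log n)
  - 7·log₂(n) is O(log n)
  - 4·n⁵ is O(n⁵)
  - 7·2ⁿ is O(2ⁿ)

The term 7·2ⁿ (O(2ⁿ)) grows fastest and dominates all others.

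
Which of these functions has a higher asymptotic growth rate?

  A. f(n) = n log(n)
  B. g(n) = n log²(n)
B

f(n) = n log(n) is O(n log n), while g(n) = n log²(n) is O(n log² n).
Since O(n log² n) grows faster than O(n log n), g(n) dominates.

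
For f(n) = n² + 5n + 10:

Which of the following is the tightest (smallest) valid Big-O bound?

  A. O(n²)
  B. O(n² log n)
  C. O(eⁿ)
A

f(n) = n² + 5n + 10 is O(n²).
All listed options are valid Big-O bounds (upper bounds),
but O(n²) is the tightest (smallest valid bound).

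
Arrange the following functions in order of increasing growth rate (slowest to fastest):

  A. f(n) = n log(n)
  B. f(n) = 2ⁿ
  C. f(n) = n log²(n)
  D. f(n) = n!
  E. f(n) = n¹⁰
A < C < E < B < D

Comparing growth rates:
A = n log(n) is O(n log n)
C = n log²(n) is O(n log² n)
E = n¹⁰ is O(n¹⁰)
B = 2ⁿ is O(2ⁿ)
D = n! is O(n!)

Therefore, the order from slowest to fastest is: A < C < E < B < D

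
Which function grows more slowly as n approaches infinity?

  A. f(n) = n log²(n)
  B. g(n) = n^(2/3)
B

f(n) = n log²(n) is O(n log² n), while g(n) = n^(2/3) is O(n^(2/3)).
Since O(n^(2/3)) grows slower than O(n log² n), g(n) is dominated.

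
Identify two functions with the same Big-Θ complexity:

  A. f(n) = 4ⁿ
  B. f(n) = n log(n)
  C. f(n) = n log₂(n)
B and C

Examining each function:
  A. 4ⁿ is O(4ⁿ)
  B. n log(n) is O(n log n)
  C. n log₂(n) is O(n log n)

Functions B and C both have the same complexity class.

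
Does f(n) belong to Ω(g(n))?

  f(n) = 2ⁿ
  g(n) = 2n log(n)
True

f(n) = 2ⁿ is O(2ⁿ), and g(n) = 2n log(n) is O(n log n).
Since O(2ⁿ) grows at least as fast as O(n log n), f(n) = Ω(g(n)) is true.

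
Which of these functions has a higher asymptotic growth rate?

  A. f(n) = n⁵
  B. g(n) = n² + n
A

f(n) = n⁵ is O(n⁵), while g(n) = n² + n is O(n²).
Since O(n⁵) grows faster than O(n²), f(n) dominates.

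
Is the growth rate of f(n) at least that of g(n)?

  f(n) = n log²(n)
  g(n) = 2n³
False

f(n) = n log²(n) is O(n log² n), and g(n) = 2n³ is O(n³).
Since O(n log² n) grows slower than O(n³), f(n) = Ω(g(n)) is false.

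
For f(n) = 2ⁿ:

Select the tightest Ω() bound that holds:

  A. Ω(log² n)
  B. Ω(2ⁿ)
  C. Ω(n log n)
B

f(n) = 2ⁿ is Ω(2ⁿ).
All listed options are valid Big-Ω bounds (lower bounds),
but Ω(2ⁿ) is the tightest (largest valid bound).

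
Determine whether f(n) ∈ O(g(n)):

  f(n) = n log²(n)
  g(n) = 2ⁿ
True

f(n) = n log²(n) is O(n log² n), and g(n) = 2ⁿ is O(2ⁿ).
Since O(n log² n) ⊆ O(2ⁿ) (f grows no faster than g), f(n) = O(g(n)) is true.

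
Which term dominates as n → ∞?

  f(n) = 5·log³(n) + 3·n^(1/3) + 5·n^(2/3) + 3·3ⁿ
3·3ⁿ

Looking at each term:
  - 5·log³(n) is O(log³ n)
  - 3·n^(1/3) is O(n^(1/3))
  - 5·n^(2/3) is O(n^(2/3))
  - 3·3ⁿ is O(3ⁿ)

The term 3·3ⁿ (O(3ⁿ)) grows fastest and dominates all others.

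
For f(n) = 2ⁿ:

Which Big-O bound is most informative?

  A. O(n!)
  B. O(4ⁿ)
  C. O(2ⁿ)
C

f(n) = 2ⁿ is O(2ⁿ).
All listed options are valid Big-O bounds (upper bounds),
but O(2ⁿ) is the tightest (smallest valid bound).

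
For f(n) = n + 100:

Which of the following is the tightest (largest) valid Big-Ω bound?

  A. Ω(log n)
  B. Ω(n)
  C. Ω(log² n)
B

f(n) = n + 100 is Ω(n).
All listed options are valid Big-Ω bounds (lower bounds),
but Ω(n) is the tightest (largest valid bound).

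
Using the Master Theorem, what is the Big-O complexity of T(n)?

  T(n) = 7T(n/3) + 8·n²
Θ(n²)

Master Theorem: a = 7, b = 3, f(n) = 8·n².
Compute the critical exponent d = log₃(7) = 1.771.
Compare f(n) = Θ(n²) against n^d:
  k = 2 > d = 1.771, so f(n) = Ω(n^(d+ε)) — Case 3.
  Regularity: a·(n/b)^2/n^2 = a/b^2 = 7/9 < 1 ✓.
  The top-level work dominates: T(n) = Θ(f(n)) = Θ(n²).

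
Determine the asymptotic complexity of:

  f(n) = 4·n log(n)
O(n log n)

The dominant term in 4·n log(n) is 4·n log(n), which is Θ(n log n).
Constants are absorbed, so the tightest bound is O(n log n).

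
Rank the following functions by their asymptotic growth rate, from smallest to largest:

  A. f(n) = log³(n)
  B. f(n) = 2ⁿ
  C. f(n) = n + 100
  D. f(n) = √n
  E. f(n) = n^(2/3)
A < D < E < C < B

Comparing growth rates:
A = log³(n) is O(log³ n)
D = √n is O(√n)
E = n^(2/3) is O(n^(2/3))
C = n + 100 is O(n)
B = 2ⁿ is O(2ⁿ)

Therefore, the order from slowest to fastest is: A < D < E < C < B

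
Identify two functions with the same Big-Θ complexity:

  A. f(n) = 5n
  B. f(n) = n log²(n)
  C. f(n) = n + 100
A and C

Examining each function:
  A. 5n is O(n)
  B. n log²(n) is O(n log² n)
  C. n + 100 is O(n)

Functions A and C both have the same complexity class.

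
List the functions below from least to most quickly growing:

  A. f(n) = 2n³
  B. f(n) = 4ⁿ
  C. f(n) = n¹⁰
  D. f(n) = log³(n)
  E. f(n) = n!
D < A < C < B < E

Comparing growth rates:
D = log³(n) is O(log³ n)
A = 2n³ is O(n³)
C = n¹⁰ is O(n¹⁰)
B = 4ⁿ is O(4ⁿ)
E = n! is O(n!)

Therefore, the order from slowest to fastest is: D < A < C < B < E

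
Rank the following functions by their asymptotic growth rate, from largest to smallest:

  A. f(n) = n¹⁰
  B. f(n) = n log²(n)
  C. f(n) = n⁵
A > C > B

Comparing growth rates:
A = n¹⁰ is O(n¹⁰)
C = n⁵ is O(n⁵)
B = n log²(n) is O(n log² n)

Therefore, the order from fastest to slowest is: A > C > B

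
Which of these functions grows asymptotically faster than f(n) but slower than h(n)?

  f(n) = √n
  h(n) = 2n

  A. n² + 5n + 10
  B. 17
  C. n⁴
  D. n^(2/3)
D

We need g(n) with √n = o(g(n)) and g(n) = o(2n), i.e. O(√n) ≺ g ≺ O(n).
Check each option:
  A. n² + 5n + 10 — O(n²) does not grow strictly slower than h(n)
  B. 17 — O(1) does not grow strictly faster than f(n)
  C. n⁴ — O(n⁴) does not grow strictly slower than h(n)
  D. n^(2/3) — O(n^(2/3)) is strictly between O(√n) and O(n) ✓

Only option D (n^(2/3)) lies strictly between.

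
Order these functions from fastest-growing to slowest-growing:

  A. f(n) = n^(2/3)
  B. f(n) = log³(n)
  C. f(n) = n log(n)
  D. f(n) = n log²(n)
D > C > A > B

Comparing growth rates:
D = n log²(n) is O(n log² n)
C = n log(n) is O(n log n)
A = n^(2/3) is O(n^(2/3))
B = log³(n) is O(log³ n)

Therefore, the order from fastest to slowest is: D > C > A > B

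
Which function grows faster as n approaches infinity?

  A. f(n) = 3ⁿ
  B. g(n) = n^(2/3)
A

f(n) = 3ⁿ is O(3ⁿ), while g(n) = n^(2/3) is O(n^(2/3)).
Since O(3ⁿ) grows faster than O(n^(2/3)), f(n) dominates.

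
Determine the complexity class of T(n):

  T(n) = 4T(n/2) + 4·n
Θ(n²)

Master Theorem: a = 4, b = 2, f(n) = 4·n.
Compute the critical exponent d = log₂(4) = 2.
Compare f(n) = Θ(n) against n^d:
  k = 1 < d = 2, so f(n) = O(n^(d-ε)) — Case 1.
  The recursion cost dominates: T(n) = Θ(n^d) = Θ(n²).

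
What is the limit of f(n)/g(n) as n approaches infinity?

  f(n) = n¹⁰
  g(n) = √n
∞

Since n¹⁰ (O(n¹⁰)) grows faster than √n (O(√n)),
the ratio f(n)/g(n) → ∞ as n → ∞.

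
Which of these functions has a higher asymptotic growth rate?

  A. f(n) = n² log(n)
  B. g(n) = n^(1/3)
A

f(n) = n² log(n) is O(n² log n), while g(n) = n^(1/3) is O(n^(1/3)).
Since O(n² log n) grows faster than O(n^(1/3)), f(n) dominates.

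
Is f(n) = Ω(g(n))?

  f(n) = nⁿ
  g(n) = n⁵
True

f(n) = nⁿ is O(nⁿ), and g(n) = n⁵ is O(n⁵).
Since O(nⁿ) grows at least as fast as O(n⁵), f(n) = Ω(g(n)) is true.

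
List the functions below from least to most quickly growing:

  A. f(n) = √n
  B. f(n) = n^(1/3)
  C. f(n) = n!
B < A < C

Comparing growth rates:
B = n^(1/3) is O(n^(1/3))
A = √n is O(√n)
C = n! is O(n!)

Therefore, the order from slowest to fastest is: B < A < C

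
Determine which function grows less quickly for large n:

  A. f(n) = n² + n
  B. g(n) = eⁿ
A

f(n) = n² + n is O(n²), while g(n) = eⁿ is O(eⁿ).
Since O(n²) grows slower than O(eⁿ), f(n) is dominated.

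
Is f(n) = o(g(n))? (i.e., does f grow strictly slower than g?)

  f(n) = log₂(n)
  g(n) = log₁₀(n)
False

f(n) = log₂(n) is O(log n), and g(n) = log₁₀(n) is O(log n).
Since they have the same growth rate, f(n) = o(g(n)) is false.
(f = o(g) requires f to grow strictly slower, not equal.)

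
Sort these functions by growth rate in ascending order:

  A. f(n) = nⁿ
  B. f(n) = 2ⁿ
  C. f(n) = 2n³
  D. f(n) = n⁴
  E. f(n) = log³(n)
E < C < D < B < A

Comparing growth rates:
E = log³(n) is O(log³ n)
C = 2n³ is O(n³)
D = n⁴ is O(n⁴)
B = 2ⁿ is O(2ⁿ)
A = nⁿ is O(nⁿ)

Therefore, the order from slowest to fastest is: E < C < D < B < A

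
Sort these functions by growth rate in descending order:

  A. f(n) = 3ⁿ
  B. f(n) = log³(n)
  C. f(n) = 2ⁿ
A > C > B

Comparing growth rates:
A = 3ⁿ is O(3ⁿ)
C = 2ⁿ is O(2ⁿ)
B = log³(n) is O(log³ n)

Therefore, the order from fastest to slowest is: A > C > B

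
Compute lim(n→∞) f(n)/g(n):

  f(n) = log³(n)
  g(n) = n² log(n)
0

Since log³(n) (O(log³ n)) grows slower than n² log(n) (O(n² log n)),
the ratio f(n)/g(n) → 0 as n → ∞.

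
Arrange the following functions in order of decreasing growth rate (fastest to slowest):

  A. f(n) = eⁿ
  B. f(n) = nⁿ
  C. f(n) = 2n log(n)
B > A > C

Comparing growth rates:
B = nⁿ is O(nⁿ)
A = eⁿ is O(eⁿ)
C = 2n log(n) is O(n log n)

Therefore, the order from fastest to slowest is: B > A > C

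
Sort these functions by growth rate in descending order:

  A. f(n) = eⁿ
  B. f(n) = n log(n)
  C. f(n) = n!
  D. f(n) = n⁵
C > A > D > B

Comparing growth rates:
C = n! is O(n!)
A = eⁿ is O(eⁿ)
D = n⁵ is O(n⁵)
B = n log(n) is O(n log n)

Therefore, the order from fastest to slowest is: C > A > D > B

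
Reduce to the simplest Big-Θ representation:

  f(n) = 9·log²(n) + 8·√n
Θ(√n)

Order the terms by growth rate: 9·log²(n) ≺ 8·√n.
The fastest-growing term 8·√n dominates as n → ∞; dropping its constant factor gives Θ(√n).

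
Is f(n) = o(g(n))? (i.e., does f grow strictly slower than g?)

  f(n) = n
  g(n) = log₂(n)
False

f(n) = n is O(n), and g(n) = log₂(n) is O(log n).
Since O(n) grows faster than or equal to O(log n), f(n) = o(g(n)) is false.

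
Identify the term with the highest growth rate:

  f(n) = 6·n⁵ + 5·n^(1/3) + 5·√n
6·n⁵

Looking at each term:
  - 6·n⁵ is O(n⁵)
  - 5·n^(1/3) is O(n^(1/3))
  - 5·√n is O(√n)

The term 6·n⁵ (O(n⁵)) grows fastest and dominates all others.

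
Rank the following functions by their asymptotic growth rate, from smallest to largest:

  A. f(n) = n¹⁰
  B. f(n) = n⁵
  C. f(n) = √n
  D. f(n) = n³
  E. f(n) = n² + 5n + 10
C < E < D < B < A

Comparing growth rates:
C = √n is O(√n)
E = n² + 5n + 10 is O(n²)
D = n³ is O(n³)
B = n⁵ is O(n⁵)
A = n¹⁰ is O(n¹⁰)

Therefore, the order from slowest to fastest is: C < E < D < B < A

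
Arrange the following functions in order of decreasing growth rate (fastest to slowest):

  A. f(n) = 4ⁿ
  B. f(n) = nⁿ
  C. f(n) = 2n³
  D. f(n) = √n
B > A > C > D

Comparing growth rates:
B = nⁿ is O(nⁿ)
A = 4ⁿ is O(4ⁿ)
C = 2n³ is O(n³)
D = √n is O(√n)

Therefore, the order from fastest to slowest is: B > A > C > D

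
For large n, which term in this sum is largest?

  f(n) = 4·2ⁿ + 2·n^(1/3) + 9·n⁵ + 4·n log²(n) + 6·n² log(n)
4·2ⁿ

Looking at each term:
  - 4·2ⁿ is O(2ⁿ)
  - 2·n^(1/3) is O(n^(1/3))
  - 9·n⁵ is O(n⁵)
  - 4·n log²(n) is O(n log² n)
  - 6·n² log(n) is O(n² log n)

The term 4·2ⁿ (O(2ⁿ)) grows fastest and dominates all others.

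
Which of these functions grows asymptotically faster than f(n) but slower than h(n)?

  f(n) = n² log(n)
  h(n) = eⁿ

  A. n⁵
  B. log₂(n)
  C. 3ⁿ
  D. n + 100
A

We need g(n) with n² log(n) = o(g(n)) and g(n) = o(eⁿ), i.e. O(n² log n) ≺ g ≺ O(eⁿ).
Check each option:
  A. n⁵ — O(n⁵) is strictly between O(n² log n) and O(eⁿ) ✓
  B. log₂(n) — O(log n) does not grow strictly faster than f(n)
  C. 3ⁿ — O(3ⁿ) does not grow strictly slower than h(n)
  D. n + 100 — O(n) does not grow strictly faster than f(n)

Only option A (n⁵) lies strictly between.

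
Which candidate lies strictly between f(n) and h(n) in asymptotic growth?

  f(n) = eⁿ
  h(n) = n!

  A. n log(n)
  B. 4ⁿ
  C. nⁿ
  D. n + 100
B

We need g(n) with eⁿ = o(g(n)) and g(n) = o(n!), i.e. O(eⁿ) ≺ g ≺ O(n!).
Check each option:
  A. n log(n) — O(n log n) does not grow strictly faster than f(n)
  B. 4ⁿ — O(4ⁿ) is strictly between O(eⁿ) and O(n!) ✓
  C. nⁿ — O(nⁿ) does not grow strictly slower than h(n)
  D. n + 100 — O(n) does not grow strictly faster than f(n)

Only option B (4ⁿ) lies strictly between.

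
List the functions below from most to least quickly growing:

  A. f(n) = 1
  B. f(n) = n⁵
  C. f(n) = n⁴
B > C > A

Comparing growth rates:
B = n⁵ is O(n⁵)
C = n⁴ is O(n⁴)
A = 1 is O(1)

Therefore, the order from fastest to slowest is: B > C > A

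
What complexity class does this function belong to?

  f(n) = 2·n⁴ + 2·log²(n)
O(n⁴)

The dominant term in 2·n⁴ + 2·log²(n) is 2·n⁴, which is Θ(n⁴).
Lower-order terms (2·log²(n)) are asymptotically negligible.
Constants are absorbed, so the tightest bound is O(n⁴).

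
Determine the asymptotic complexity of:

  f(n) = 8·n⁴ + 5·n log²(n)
O(n⁴)

The dominant term in 8·n⁴ + 5·n log²(n) is 8·n⁴, which is Θ(n⁴).
Lower-order terms (5·n log²(n)) are asymptotically negligible.
Constants are absorbed, so the tightest bound is O(n⁴).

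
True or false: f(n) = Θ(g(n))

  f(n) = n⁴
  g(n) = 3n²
False

f(n) = n⁴ is O(n⁴), and g(n) = 3n² is O(n²).
Since they have different growth rates, f(n) = Θ(g(n)) is false.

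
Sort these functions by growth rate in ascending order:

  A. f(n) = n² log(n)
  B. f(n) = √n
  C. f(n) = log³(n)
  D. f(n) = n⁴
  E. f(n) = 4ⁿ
C < B < A < D < E

Comparing growth rates:
C = log³(n) is O(log³ n)
B = √n is O(√n)
A = n² log(n) is O(n² log n)
D = n⁴ is O(n⁴)
E = 4ⁿ is O(4ⁿ)

Therefore, the order from slowest to fastest is: C < B < A < D < E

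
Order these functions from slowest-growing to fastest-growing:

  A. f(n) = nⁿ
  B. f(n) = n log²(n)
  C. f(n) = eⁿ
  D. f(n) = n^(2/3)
D < B < C < A

Comparing growth rates:
D = n^(2/3) is O(n^(2/3))
B = n log²(n) is O(n log² n)
C = eⁿ is O(eⁿ)
A = nⁿ is O(nⁿ)

Therefore, the order from slowest to fastest is: D < B < C < A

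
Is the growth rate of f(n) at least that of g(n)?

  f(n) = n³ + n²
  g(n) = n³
True

f(n) = n³ + n² and g(n) = n³ are both O(n³).
Big-Ω permits equal growth rates (f ≥ c·g for some c > 0), so f(n) = Ω(g(n)) is true.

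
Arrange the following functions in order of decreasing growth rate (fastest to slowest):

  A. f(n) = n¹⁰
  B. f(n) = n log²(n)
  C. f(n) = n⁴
A > C > B

Comparing growth rates:
A = n¹⁰ is O(n¹⁰)
C = n⁴ is O(n⁴)
B = n log²(n) is O(n log² n)

Therefore, the order from fastest to slowest is: A > C > B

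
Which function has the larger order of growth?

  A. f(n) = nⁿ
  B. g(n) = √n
A

f(n) = nⁿ is O(nⁿ), while g(n) = √n is O(√n).
Since O(nⁿ) grows faster than O(√n), f(n) dominates.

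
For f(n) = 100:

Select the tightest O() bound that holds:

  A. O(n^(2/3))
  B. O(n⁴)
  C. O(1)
C

f(n) = 100 is O(1).
All listed options are valid Big-O bounds (upper bounds),
but O(1) is the tightest (smallest valid bound).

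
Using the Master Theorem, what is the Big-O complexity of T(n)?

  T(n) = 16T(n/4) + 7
Θ(n²)

Master Theorem: a = 16, b = 4, f(n) = 7.
Compute the critical exponent d = log₄(16) = 2.
Compare f(n) = Θ(1) against n^d:
  k = 0 < d = 2, so f(n) = O(n^(d-ε)) — Case 1.
  The recursion cost dominates: T(n) = Θ(n^d) = Θ(n²).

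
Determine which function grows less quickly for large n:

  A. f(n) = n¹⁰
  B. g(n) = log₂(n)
B

f(n) = n¹⁰ is O(n¹⁰), while g(n) = log₂(n) is O(log n).
Since O(log n) grows slower than O(n¹⁰), g(n) is dominated.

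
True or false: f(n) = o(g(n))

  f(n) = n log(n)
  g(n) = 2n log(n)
False

f(n) = n log(n) is O(n log n), and g(n) = 2n log(n) is O(n log n).
Since they have the same growth rate, f(n) = o(g(n)) is false.
(f = o(g) requires f to grow strictly slower, not equal.)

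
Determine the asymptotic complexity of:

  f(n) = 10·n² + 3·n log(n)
O(n²)

The dominant term in 10·n² + 3·n log(n) is 10·n², which is Θ(n²).
Lower-order terms (3·n log(n)) are asymptotically negligible.
Constants are absorbed, so the tightest bound is O(n²).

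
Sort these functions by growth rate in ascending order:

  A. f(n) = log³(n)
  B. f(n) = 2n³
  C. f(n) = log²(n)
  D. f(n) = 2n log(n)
C < A < D < B

Comparing growth rates:
C = log²(n) is O(log² n)
A = log³(n) is O(log³ n)
D = 2n log(n) is O(n log n)
B = 2n³ is O(n³)

Therefore, the order from slowest to fastest is: C < A < D < B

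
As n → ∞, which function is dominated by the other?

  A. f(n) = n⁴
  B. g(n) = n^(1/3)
B

f(n) = n⁴ is O(n⁴), while g(n) = n^(1/3) is O(n^(1/3)).
Since O(n^(1/3)) grows slower than O(n⁴), g(n) is dominated.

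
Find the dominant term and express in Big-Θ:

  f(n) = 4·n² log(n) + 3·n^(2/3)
Θ(n² log n)

Order the terms by growth rate: 3·n^(2/3) ≺ 4·n² log(n).
The fastest-growing term 4·n² log(n) dominates as n → ∞; dropping its constant factor gives Θ(n² log n).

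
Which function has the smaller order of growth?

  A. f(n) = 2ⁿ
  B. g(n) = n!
A

f(n) = 2ⁿ is O(2ⁿ), while g(n) = n! is O(n!).
Since O(2ⁿ) grows slower than O(n!), f(n) is dominated.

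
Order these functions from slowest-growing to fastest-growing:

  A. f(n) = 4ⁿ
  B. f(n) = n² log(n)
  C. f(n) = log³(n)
C < B < A

Comparing growth rates:
C = log³(n) is O(log³ n)
B = n² log(n) is O(n² log n)
A = 4ⁿ is O(4ⁿ)

Therefore, the order from slowest to fastest is: C < B < A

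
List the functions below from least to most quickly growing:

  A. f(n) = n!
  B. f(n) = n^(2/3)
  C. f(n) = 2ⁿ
B < C < A

Comparing growth rates:
B = n^(2/3) is O(n^(2/3))
C = 2ⁿ is O(2ⁿ)
A = n! is O(n!)

Therefore, the order from slowest to fastest is: B < C < A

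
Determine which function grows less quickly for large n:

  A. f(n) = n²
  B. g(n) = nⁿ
A

f(n) = n² is O(n²), while g(n) = nⁿ is O(nⁿ).
Since O(n²) grows slower than O(nⁿ), f(n) is dominated.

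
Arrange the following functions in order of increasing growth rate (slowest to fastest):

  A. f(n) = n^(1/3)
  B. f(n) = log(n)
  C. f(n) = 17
C < B < A

Comparing growth rates:
C = 17 is O(1)
B = log(n) is O(log n)
A = n^(1/3) is O(n^(1/3))

Therefore, the order from slowest to fastest is: C < B < A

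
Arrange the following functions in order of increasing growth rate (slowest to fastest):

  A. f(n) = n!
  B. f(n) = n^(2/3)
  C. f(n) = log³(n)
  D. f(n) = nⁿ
C < B < A < D

Comparing growth rates:
C = log³(n) is O(log³ n)
B = n^(2/3) is O(n^(2/3))
A = n! is O(n!)
D = nⁿ is O(nⁿ)

Therefore, the order from slowest to fastest is: C < B < A < D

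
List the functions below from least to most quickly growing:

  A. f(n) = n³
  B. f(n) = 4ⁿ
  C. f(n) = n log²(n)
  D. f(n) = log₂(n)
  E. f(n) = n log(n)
D < E < C < A < B

Comparing growth rates:
D = log₂(n) is O(log n)
E = n log(n) is O(n log n)
C = n log²(n) is O(n log² n)
A = n³ is O(n³)
B = 4ⁿ is O(4ⁿ)

Therefore, the order from slowest to fastest is: D < E < C < A < B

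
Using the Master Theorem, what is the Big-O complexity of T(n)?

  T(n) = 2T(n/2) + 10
Θ(n)

Master Theorem: a = 2, b = 2, f(n) = 10.
Compute the critical exponent d = log₂(2) = 1.
Compare f(n) = Θ(1) against n^d:
  k = 0 < d = 1, so f(n) = O(n^(d-ε)) — Case 1.
  The recursion cost dominates: T(n) = Θ(n^d) = Θ(n).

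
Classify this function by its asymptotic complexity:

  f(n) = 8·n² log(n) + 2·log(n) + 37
O(n² log n)

The dominant term in 8·n² log(n) + 2·log(n) + 37 is 8·n² log(n), which is Θ(n² log n).
Lower-order terms (2·log(n), 37) are asymptotically negligible.
Constants are absorbed, so the tightest bound is O(n² log n).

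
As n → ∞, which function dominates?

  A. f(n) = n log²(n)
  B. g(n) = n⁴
B

f(n) = n log²(n) is O(n log² n), while g(n) = n⁴ is O(n⁴).
Since O(n⁴) grows faster than O(n log² n), g(n) dominates.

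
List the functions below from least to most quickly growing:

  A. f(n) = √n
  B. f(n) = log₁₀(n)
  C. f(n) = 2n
B < A < C

Comparing growth rates:
B = log₁₀(n) is O(log n)
A = √n is O(√n)
C = 2n is O(n)

Therefore, the order from slowest to fastest is: B < A < C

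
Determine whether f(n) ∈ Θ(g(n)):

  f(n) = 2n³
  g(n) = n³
True

f(n) = 2n³ and g(n) = n³ are both O(n³).
Since they have the same asymptotic growth rate, f(n) = Θ(g(n)) is true.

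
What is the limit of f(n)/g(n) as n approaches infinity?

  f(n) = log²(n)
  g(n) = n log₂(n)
0

Since log²(n) (O(log² n)) grows slower than n log₂(n) (O(n log n)),
the ratio f(n)/g(n) → 0 as n → ∞.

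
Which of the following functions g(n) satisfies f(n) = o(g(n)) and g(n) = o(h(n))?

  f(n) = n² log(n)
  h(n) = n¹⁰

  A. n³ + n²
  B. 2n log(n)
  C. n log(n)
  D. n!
A

We need g(n) with n² log(n) = o(g(n)) and g(n) = o(n¹⁰), i.e. O(n² log n) ≺ g ≺ O(n¹⁰).
Check each option:
  A. n³ + n² — O(n³) is strictly between O(n² log n) and O(n¹⁰) ✓
  B. 2n log(n) — O(n log n) does not grow strictly faster than f(n)
  C. n log(n) — O(n log n) does not grow strictly faster than f(n)
  D. n! — O(n!) does not grow strictly slower than h(n)

Only option A (n³ + n²) lies strictly between.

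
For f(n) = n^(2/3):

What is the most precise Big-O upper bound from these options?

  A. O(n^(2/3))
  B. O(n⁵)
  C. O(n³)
A

f(n) = n^(2/3) is O(n^(2/3)).
All listed options are valid Big-O bounds (upper bounds),
but O(n^(2/3)) is the tightest (smallest valid bound).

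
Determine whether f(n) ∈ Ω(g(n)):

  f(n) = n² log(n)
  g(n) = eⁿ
False

f(n) = n² log(n) is O(n² log n), and g(n) = eⁿ is O(eⁿ).
Since O(n² log n) grows slower than O(eⁿ), f(n) = Ω(g(n)) is false.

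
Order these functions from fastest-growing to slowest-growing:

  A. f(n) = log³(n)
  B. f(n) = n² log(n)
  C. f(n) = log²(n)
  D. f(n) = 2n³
D > B > A > C

Comparing growth rates:
D = 2n³ is O(n³)
B = n² log(n) is O(n² log n)
A = log³(n) is O(log³ n)
C = log²(n) is O(log² n)

Therefore, the order from fastest to slowest is: D > B > A > C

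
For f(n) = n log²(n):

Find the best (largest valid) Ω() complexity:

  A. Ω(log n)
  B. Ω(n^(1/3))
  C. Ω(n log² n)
C

f(n) = n log²(n) is Ω(n log² n).
All listed options are valid Big-Ω bounds (lower bounds),
but Ω(n log² n) is the tightest (largest valid bound).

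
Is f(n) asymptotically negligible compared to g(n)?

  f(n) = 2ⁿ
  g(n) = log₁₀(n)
False

f(n) = 2ⁿ is O(2ⁿ), and g(n) = log₁₀(n) is O(log n).
Since O(2ⁿ) grows faster than or equal to O(log n), f(n) = o(g(n)) is false.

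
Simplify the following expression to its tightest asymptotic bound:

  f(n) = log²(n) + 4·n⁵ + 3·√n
Θ(n⁵)

Order the terms by growth rate: log²(n) ≺ 3·√n ≺ 4·n⁵.
The fastest-growing term 4·n⁵ dominates as n → ∞; dropping its constant factor gives Θ(n⁵).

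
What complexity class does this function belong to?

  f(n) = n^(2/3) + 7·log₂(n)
O(n^(2/3))

The dominant term in n^(2/3) + 7·log₂(n) is n^(2/3), which is Θ(n^(2/3)).
Lower-order terms (7·log₂(n)) are asymptotically negligible.
Constants are absorbed, so the tightest bound is O(n^(2/3)).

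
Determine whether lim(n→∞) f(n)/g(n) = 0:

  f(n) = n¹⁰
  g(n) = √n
False

f(n) = n¹⁰ is O(n¹⁰), and g(n) = √n is O(√n).
Since O(n¹⁰) grows faster than or equal to O(√n), f(n) = o(g(n)) is false.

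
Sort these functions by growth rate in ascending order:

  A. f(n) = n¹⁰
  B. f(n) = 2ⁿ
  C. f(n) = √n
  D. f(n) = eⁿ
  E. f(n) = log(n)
E < C < A < B < D

Comparing growth rates:
E = log(n) is O(log n)
C = √n is O(√n)
A = n¹⁰ is O(n¹⁰)
B = 2ⁿ is O(2ⁿ)
D = eⁿ is O(eⁿ)

Therefore, the order from slowest to fastest is: E < C < A < B < D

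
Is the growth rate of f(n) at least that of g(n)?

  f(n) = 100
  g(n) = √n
False

f(n) = 100 is O(1), and g(n) = √n is O(√n).
Since O(1) grows slower than O(√n), f(n) = Ω(g(n)) is false.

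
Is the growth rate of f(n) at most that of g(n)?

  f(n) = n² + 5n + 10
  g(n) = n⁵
True

f(n) = n² + 5n + 10 is O(n²), and g(n) = n⁵ is O(n⁵).
Since O(n²) ⊆ O(n⁵) (f grows no faster than g), f(n) = O(g(n)) is true.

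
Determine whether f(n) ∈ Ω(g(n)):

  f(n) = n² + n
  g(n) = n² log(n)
False

f(n) = n² + n is O(n²), and g(n) = n² log(n) is O(n² log n).
Since O(n²) grows slower than O(n² log n), f(n) = Ω(g(n)) is false.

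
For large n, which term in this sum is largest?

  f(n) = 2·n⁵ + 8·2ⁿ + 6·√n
8·2ⁿ

Looking at each term:
  - 2·n⁵ is O(n⁵)
  - 8·2ⁿ is O(2ⁿ)
  - 6·√n is O(√n)

The term 8·2ⁿ (O(2ⁿ)) grows fastest and dominates all others.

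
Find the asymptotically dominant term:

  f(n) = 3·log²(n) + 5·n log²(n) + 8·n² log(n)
8·n² log(n)

Looking at each term:
  - 3·log²(n) is O(log² n)
  - 5·n log²(n) is O(n log² n)
  - 8·n² log(n) is O(n² log n)

The term 8·n² log(n) (O(n² log n)) grows fastest and dominates all others.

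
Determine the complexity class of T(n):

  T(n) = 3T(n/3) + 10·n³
Θ(n³)

Master Theorem: a = 3, b = 3, f(n) = 10·n³.
Compute the critical exponent d = log₃(3) = 1.
Compare f(n) = Θ(n³) against n^d:
  k = 3 > d = 1, so f(n) = Ω(n^(d+ε)) — Case 3.
  Regularity: a·(n/b)^3/n^3 = a/b^3 = 3/27 < 1 ✓.
  The top-level work dominates: T(n) = Θ(f(n)) = Θ(n³).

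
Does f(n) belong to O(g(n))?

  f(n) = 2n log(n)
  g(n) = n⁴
True

f(n) = 2n log(n) is O(n log n), and g(n) = n⁴ is O(n⁴).
Since O(n log n) ⊆ O(n⁴) (f grows no faster than g), f(n) = O(g(n)) is true.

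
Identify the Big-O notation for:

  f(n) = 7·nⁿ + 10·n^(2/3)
O(nⁿ)

The dominant term in 7·nⁿ + 10·n^(2/3) is 7·nⁿ, which is Θ(nⁿ).
Lower-order terms (10·n^(2/3)) are asymptotically negligible.
Constants are absorbed, so the tightest bound is O(nⁿ).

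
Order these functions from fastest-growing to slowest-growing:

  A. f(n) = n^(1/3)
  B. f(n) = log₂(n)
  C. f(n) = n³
C > A > B

Comparing growth rates:
C = n³ is O(n³)
A = n^(1/3) is O(n^(1/3))
B = log₂(n) is O(log n)

Therefore, the order from fastest to slowest is: C > A > B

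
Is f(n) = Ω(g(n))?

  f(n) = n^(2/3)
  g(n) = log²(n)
True

f(n) = n^(2/3) is O(n^(2/3)), and g(n) = log²(n) is O(log² n).
Since O(n^(2/3)) grows at least as fast as O(log² n), f(n) = Ω(g(n)) is true.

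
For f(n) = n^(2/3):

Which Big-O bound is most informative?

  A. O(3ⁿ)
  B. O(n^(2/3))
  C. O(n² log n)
B

f(n) = n^(2/3) is O(n^(2/3)).
All listed options are valid Big-O bounds (upper bounds),
but O(n^(2/3)) is the tightest (smallest valid bound).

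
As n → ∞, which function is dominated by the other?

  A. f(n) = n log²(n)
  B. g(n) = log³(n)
B

f(n) = n log²(n) is O(n log² n), while g(n) = log³(n) is O(log³ n).
Since O(log³ n) grows slower than O(n log² n), g(n) is dominated.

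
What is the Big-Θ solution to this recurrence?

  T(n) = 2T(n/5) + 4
Θ(n^log₅(2))

Master Theorem: a = 2, b = 5, f(n) = 4.
Compute the critical exponent d = log₅(2) = 0.431.
Compare f(n) = Θ(1) against n^d:
  k = 0 < d = 0.431, so f(n) = O(n^(d-ε)) — Case 1.
  The recursion cost dominates: T(n) = Θ(n^d) = Θ(n^log₅(2)).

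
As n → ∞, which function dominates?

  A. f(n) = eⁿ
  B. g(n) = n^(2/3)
A

f(n) = eⁿ is O(eⁿ), while g(n) = n^(2/3) is O(n^(2/3)).
Since O(eⁿ) grows faster than O(n^(2/3)), f(n) dominates.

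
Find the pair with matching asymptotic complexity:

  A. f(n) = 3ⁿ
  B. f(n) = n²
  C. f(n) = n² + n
B and C

Examining each function:
  A. 3ⁿ is O(3ⁿ)
  B. n² is O(n²)
  C. n² + n is O(n²)

Functions B and C both have the same complexity class.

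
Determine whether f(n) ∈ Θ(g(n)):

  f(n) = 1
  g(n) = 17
True

f(n) = 1 and g(n) = 17 are both O(1).
Since they have the same asymptotic growth rate, f(n) = Θ(g(n)) is true.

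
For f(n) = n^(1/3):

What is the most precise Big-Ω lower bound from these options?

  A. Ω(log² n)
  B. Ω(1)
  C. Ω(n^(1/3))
C

f(n) = n^(1/3) is Ω(n^(1/3)).
All listed options are valid Big-Ω bounds (lower bounds),
but Ω(n^(1/3)) is the tightest (largest valid bound).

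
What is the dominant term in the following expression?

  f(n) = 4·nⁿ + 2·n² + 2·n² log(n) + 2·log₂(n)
4·nⁿ

Looking at each term:
  - 4·nⁿ is O(nⁿ)
  - 2·n² is O(n²)
  - 2·n² log(n) is O(n² log n)
  - 2·log₂(n) is O(log n)

The term 4·nⁿ (O(nⁿ)) grows fastest and dominates all others.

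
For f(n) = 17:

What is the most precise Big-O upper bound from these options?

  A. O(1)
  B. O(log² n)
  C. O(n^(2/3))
A

f(n) = 17 is O(1).
All listed options are valid Big-O bounds (upper bounds),
but O(1) is the tightest (smallest valid bound).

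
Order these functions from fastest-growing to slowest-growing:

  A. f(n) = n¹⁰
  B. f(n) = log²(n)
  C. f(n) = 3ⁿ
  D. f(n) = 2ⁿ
C > D > A > B

Comparing growth rates:
C = 3ⁿ is O(3ⁿ)
D = 2ⁿ is O(2ⁿ)
A = n¹⁰ is O(n¹⁰)
B = log²(n) is O(log² n)

Therefore, the order from fastest to slowest is: C > D > A > B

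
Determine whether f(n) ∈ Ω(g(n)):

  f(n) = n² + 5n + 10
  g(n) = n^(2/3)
True

f(n) = n² + 5n + 10 is O(n²), and g(n) = n^(2/3) is O(n^(2/3)).
Since O(n²) grows at least as fast as O(n^(2/3)), f(n) = Ω(g(n)) is true.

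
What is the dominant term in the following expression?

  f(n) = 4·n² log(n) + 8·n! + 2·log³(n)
8·n!

Looking at each term:
  - 4·n² log(n) is O(n² log n)
  - 8·n! is O(n!)
  - 2·log³(n) is O(log³ n)

The term 8·n! (O(n!)) grows fastest and dominates all others.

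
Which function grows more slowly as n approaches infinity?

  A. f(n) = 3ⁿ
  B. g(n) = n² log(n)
B

f(n) = 3ⁿ is O(3ⁿ), while g(n) = n² log(n) is O(n² log n).
Since O(n² log n) grows slower than O(3ⁿ), g(n) is dominated.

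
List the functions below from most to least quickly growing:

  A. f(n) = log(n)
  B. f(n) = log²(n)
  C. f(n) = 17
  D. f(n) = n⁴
D > B > A > C

Comparing growth rates:
D = n⁴ is O(n⁴)
B = log²(n) is O(log² n)
A = log(n) is O(log n)
C = 17 is O(1)

Therefore, the order from fastest to slowest is: D > B > A > C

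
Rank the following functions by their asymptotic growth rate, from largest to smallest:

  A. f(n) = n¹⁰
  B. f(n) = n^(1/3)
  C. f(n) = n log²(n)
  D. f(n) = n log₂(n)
A > C > D > B

Comparing growth rates:
A = n¹⁰ is O(n¹⁰)
C = n log²(n) is O(n log² n)
D = n log₂(n) is O(n log n)
B = n^(1/3) is O(n^(1/3))

Therefore, the order from fastest to slowest is: A > C > D > B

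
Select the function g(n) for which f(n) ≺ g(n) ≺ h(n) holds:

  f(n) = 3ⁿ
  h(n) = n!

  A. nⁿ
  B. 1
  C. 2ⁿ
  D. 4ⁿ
D

We need g(n) with 3ⁿ = o(g(n)) and g(n) = o(n!), i.e. O(3ⁿ) ≺ g ≺ O(n!).
Check each option:
  A. nⁿ — O(nⁿ) does not grow strictly slower than h(n)
  B. 1 — O(1) does not grow strictly faster than f(n)
  C. 2ⁿ — O(2ⁿ) does not grow strictly faster than f(n)
  D. 4ⁿ — O(4ⁿ) is strictly between O(3ⁿ) and O(n!) ✓

Only option D (4ⁿ) lies strictly between.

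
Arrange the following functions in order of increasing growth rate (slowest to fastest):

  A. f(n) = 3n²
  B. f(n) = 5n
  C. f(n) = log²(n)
C < B < A

Comparing growth rates:
C = log²(n) is O(log² n)
B = 5n is O(n)
A = 3n² is O(n²)

Therefore, the order from slowest to fastest is: C < B < A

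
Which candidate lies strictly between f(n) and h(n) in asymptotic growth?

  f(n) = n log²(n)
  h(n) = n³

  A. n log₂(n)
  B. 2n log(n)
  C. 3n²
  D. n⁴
C

We need g(n) with n log²(n) = o(g(n)) and g(n) = o(n³), i.e. O(n log² n) ≺ g ≺ O(n³).
Check each option:
  A. n log₂(n) — O(n log n) does not grow strictly faster than f(n)
  B. 2n log(n) — O(n log n) does not grow strictly faster than f(n)
  C. 3n² — O(n²) is strictly between O(n log² n) and O(n³) ✓
  D. n⁴ — O(n⁴) does not grow strictly slower than h(n)

Only option C (3n²) lies strictly between.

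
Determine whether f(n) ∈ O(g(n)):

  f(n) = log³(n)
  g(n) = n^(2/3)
True

f(n) = log³(n) is O(log³ n), and g(n) = n^(2/3) is O(n^(2/3)).
Since O(log³ n) ⊆ O(n^(2/3)) (f grows no faster than g), f(n) = O(g(n)) is true.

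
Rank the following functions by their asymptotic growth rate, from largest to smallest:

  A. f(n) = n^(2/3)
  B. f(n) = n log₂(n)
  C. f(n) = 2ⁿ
C > B > A

Comparing growth rates:
C = 2ⁿ is O(2ⁿ)
B = n log₂(n) is O(n log n)
A = n^(2/3) is O(n^(2/3))

Therefore, the order from fastest to slowest is: C > B > A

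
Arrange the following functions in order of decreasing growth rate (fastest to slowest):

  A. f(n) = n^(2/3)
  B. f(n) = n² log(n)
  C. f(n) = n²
B > C > A

Comparing growth rates:
B = n² log(n) is O(n² log n)
C = n² is O(n²)
A = n^(2/3) is O(n^(2/3))

Therefore, the order from fastest to slowest is: B > C > A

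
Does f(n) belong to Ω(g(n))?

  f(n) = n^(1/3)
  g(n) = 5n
False

f(n) = n^(1/3) is O(n^(1/3)), and g(n) = 5n is O(n).
Since O(n^(1/3)) grows slower than O(n), f(n) = Ω(g(n)) is false.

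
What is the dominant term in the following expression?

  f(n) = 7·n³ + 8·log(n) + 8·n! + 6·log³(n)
8·n!

Looking at each term:
  - 7·n³ is O(n³)
  - 8·log(n) is O(log n)
  - 8·n! is O(n!)
  - 6·log³(n) is O(log³ n)

The term 8·n! (O(n!)) grows fastest and dominates all others.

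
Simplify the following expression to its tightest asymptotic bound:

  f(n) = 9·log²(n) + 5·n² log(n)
Θ(n² log n)

Order the terms by growth rate: 9·log²(n) ≺ 5·n² log(n).
The fastest-growing term 5·n² log(n) dominates as n → ∞; dropping its constant factor gives Θ(n² log n).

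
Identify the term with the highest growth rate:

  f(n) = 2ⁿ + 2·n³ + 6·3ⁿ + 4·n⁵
6·3ⁿ

Looking at each term:
  - 2ⁿ is O(2ⁿ)
  - 2·n³ is O(n³)
  - 6·3ⁿ is O(3ⁿ)
  - 4·n⁵ is O(n⁵)

The term 6·3ⁿ (O(3ⁿ)) grows fastest and dominates all others.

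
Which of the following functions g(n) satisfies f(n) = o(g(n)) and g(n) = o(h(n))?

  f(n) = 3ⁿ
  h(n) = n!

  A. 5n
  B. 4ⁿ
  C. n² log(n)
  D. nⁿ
B

We need g(n) with 3ⁿ = o(g(n)) and g(n) = o(n!), i.e. O(3ⁿ) ≺ g ≺ O(n!).
Check each option:
  A. 5n — O(n) does not grow strictly faster than f(n)
  B. 4ⁿ — O(4ⁿ) is strictly between O(3ⁿ) and O(n!) ✓
  C. n² log(n) — O(n² log n) does not grow strictly faster than f(n)
  D. nⁿ — O(nⁿ) does not grow strictly slower than h(n)

Only option B (4ⁿ) lies strictly between.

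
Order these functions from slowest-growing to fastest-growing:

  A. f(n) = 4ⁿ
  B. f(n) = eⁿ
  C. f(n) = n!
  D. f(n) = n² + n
D < B < A < C

Comparing growth rates:
D = n² + n is O(n²)
B = eⁿ is O(eⁿ)
A = 4ⁿ is O(4ⁿ)
C = n! is O(n!)

Therefore, the order from slowest to fastest is: D < B < A < C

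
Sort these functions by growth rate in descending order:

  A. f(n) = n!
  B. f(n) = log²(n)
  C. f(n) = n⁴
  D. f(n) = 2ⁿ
A > D > C > B

Comparing growth rates:
A = n! is O(n!)
D = 2ⁿ is O(2ⁿ)
C = n⁴ is O(n⁴)
B = log²(n) is O(log² n)

Therefore, the order from fastest to slowest is: A > D > C > B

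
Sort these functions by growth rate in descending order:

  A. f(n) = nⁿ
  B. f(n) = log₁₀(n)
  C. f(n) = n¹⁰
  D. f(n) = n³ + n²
A > C > D > B

Comparing growth rates:
A = nⁿ is O(nⁿ)
C = n¹⁰ is O(n¹⁰)
D = n³ + n² is O(n³)
B = log₁₀(n) is O(log n)

Therefore, the order from fastest to slowest is: A > C > D > B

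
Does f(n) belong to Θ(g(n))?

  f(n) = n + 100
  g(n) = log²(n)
False

f(n) = n + 100 is O(n), and g(n) = log²(n) is O(log² n).
Since they have different growth rates, f(n) = Θ(g(n)) is false.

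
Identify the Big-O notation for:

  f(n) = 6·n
O(n)

The dominant term in 6·n is 6·n, which is Θ(n).
Constants are absorbed, so the tightest bound is O(n).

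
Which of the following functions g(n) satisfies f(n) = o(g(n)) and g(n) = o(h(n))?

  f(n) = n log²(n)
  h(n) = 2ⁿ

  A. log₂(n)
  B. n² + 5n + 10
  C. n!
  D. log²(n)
B

We need g(n) with n log²(n) = o(g(n)) and g(n) = o(2ⁿ), i.e. O(n log² n) ≺ g ≺ O(2ⁿ).
Check each option:
  A. log₂(n) — O(log n) does not grow strictly faster than f(n)
  B. n² + 5n + 10 — O(n²) is strictly between O(n log² n) and O(2ⁿ) ✓
  C. n! — O(n!) does not grow strictly slower than h(n)
  D. log²(n) — O(log² n) does not grow strictly faster than f(n)

Only option B (n² + 5n + 10) lies strictly between.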